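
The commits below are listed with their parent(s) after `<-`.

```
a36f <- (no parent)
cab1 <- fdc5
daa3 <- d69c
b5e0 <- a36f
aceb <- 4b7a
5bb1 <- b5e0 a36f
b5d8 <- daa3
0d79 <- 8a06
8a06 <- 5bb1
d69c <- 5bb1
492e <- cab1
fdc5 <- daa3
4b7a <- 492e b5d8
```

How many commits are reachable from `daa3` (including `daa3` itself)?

Walking parent pointers from daa3: reachable set = {5bb1, a36f, b5e0, d69c, daa3}.
That is 5 commits.

5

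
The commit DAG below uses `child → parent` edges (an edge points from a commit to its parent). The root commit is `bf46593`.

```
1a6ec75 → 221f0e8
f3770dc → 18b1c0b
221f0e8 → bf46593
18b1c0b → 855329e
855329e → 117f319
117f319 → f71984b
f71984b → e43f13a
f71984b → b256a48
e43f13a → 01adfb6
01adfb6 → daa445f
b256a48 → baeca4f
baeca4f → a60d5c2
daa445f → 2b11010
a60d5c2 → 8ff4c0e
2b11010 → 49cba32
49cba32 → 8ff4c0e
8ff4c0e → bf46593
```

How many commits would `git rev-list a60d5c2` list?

3

Walking parent pointers from a60d5c2: reachable set = {8ff4c0e, a60d5c2, bf46593}.
That is 3 commits.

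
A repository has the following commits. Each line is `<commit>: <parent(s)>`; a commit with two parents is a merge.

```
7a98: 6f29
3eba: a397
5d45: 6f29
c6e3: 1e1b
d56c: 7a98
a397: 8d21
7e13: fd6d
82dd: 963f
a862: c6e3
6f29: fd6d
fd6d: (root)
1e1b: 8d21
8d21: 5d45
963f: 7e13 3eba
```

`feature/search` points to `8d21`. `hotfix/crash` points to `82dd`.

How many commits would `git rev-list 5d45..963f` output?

5

Reachable from 963f: {3eba, 5d45, 6f29, 7e13, 8d21, 963f, a397, fd6d}.
Reachable from 5d45: {5d45, 6f29, fd6d}.
In 963f's history but not 5d45's: {3eba, 7e13, 8d21, 963f, a397} — 5 commits.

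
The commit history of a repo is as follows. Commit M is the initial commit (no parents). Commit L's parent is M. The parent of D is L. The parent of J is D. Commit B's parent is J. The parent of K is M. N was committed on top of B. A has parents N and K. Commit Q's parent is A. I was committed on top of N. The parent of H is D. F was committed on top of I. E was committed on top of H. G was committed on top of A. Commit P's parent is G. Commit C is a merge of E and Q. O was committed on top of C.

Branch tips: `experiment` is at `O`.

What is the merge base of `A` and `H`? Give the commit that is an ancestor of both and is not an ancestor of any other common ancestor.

D

Ancestors of A: {A, B, D, J, K, L, M, N}.
Ancestors of H: {D, H, L, M}.
Common ancestors: {D, L, M}.
Among these, D is not an ancestor of any other common ancestor — it is the merge base.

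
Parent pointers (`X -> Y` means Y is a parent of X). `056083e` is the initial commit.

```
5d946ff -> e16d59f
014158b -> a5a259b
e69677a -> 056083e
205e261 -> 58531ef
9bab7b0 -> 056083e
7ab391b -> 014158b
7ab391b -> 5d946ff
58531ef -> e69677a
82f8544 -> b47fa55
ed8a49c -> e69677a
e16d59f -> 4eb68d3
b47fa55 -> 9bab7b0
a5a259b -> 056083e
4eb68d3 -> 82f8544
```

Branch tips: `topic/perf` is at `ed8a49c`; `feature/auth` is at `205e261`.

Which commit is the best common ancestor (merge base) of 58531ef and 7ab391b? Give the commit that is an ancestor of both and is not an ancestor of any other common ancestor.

056083e

Ancestors of 58531ef: {056083e, 58531ef, e69677a}.
Ancestors of 7ab391b: {014158b, 056083e, 4eb68d3, 5d946ff, 7ab391b, 82f8544, 9bab7b0, a5a259b, b47fa55, e16d59f}.
Common ancestors: {056083e}.
The only common ancestor is 056083e, so it is the merge base.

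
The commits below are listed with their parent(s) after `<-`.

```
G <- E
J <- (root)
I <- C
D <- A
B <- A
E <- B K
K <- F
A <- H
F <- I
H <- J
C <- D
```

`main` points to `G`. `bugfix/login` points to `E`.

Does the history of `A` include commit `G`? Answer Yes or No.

Ancestors of A: {A, H, J}.
G is not in that set, so it is not an ancestor of A.

No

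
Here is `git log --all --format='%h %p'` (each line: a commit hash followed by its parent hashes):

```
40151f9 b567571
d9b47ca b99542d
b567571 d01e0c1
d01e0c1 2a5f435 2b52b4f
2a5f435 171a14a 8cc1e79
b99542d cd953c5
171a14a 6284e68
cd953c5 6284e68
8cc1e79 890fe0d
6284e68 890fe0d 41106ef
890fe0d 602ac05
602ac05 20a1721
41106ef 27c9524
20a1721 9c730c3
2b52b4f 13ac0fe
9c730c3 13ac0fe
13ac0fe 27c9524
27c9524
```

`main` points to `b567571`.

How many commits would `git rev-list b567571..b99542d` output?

Reachable from b99542d: {13ac0fe, 20a1721, 27c9524, 41106ef, 602ac05, 6284e68, 890fe0d, 9c730c3, b99542d, cd953c5}.
Reachable from b567571: {13ac0fe, 171a14a, 20a1721, 27c9524, 2a5f435, 2b52b4f, 41106ef, 602ac05, 6284e68, 890fe0d, 8cc1e79, 9c730c3, b567571, d01e0c1}.
In b99542d's history but not b567571's: {b99542d, cd953c5} — 2 commits.

2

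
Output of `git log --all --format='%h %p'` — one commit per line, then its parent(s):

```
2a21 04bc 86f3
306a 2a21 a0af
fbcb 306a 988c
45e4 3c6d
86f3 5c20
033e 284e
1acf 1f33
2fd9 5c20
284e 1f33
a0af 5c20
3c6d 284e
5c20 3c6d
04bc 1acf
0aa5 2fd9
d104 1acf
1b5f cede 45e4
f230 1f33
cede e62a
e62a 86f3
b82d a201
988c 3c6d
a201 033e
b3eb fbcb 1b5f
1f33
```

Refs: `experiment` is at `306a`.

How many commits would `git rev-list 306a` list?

Walking parent pointers from 306a: reachable set = {04bc, 1acf, 1f33, 284e, 2a21, 306a, 3c6d, 5c20, 86f3, a0af}.
That is 10 commits.

10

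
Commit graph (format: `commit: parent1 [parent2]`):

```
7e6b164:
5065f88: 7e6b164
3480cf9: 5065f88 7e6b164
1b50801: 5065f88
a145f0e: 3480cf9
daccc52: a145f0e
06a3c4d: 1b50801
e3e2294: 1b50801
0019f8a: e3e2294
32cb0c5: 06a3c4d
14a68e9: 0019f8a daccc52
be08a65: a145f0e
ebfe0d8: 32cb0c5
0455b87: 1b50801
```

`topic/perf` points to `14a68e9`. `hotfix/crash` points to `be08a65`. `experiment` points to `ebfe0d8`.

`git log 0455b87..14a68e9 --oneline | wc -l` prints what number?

6

Reachable from 14a68e9: {0019f8a, 14a68e9, 1b50801, 3480cf9, 5065f88, 7e6b164, a145f0e, daccc52, e3e2294}.
Reachable from 0455b87: {0455b87, 1b50801, 5065f88, 7e6b164}.
In 14a68e9's history but not 0455b87's: {0019f8a, 14a68e9, 3480cf9, a145f0e, daccc52, e3e2294} — 6 commits.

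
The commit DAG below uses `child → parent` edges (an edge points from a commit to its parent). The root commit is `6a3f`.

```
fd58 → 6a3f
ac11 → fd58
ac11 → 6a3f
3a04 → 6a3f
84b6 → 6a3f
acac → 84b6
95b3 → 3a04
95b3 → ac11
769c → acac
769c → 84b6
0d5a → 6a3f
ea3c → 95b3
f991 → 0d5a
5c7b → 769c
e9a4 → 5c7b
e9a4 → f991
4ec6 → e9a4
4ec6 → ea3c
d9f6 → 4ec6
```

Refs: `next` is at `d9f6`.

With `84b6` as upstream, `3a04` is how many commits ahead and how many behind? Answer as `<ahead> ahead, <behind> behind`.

1 ahead, 1 behind

Reachable from 3a04: {3a04, 6a3f}.
Reachable from 84b6: {6a3f, 84b6}.
Only in 3a04's history (ahead): {3a04} — 1.
Only in 84b6's history (behind): {84b6} — 1.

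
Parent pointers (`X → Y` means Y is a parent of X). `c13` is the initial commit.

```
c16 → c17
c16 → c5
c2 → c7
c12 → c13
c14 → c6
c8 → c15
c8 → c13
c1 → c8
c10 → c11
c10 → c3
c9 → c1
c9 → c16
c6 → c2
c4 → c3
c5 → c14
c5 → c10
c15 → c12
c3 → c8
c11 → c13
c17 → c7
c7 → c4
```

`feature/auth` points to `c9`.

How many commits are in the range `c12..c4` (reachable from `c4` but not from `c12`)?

Reachable from c4: {c12, c13, c15, c3, c4, c8}.
Reachable from c12: {c12, c13}.
In c4's history but not c12's: {c15, c3, c4, c8} — 4 commits.

4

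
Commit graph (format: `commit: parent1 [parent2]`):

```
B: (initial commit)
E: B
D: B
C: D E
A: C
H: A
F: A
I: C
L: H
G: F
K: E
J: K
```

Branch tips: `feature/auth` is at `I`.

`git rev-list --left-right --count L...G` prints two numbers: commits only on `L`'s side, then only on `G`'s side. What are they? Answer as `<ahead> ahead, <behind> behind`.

2 ahead, 2 behind

Reachable from L: {A, B, C, D, E, H, L}.
Reachable from G: {A, B, C, D, E, F, G}.
Only in L's history (ahead): {H, L} — 2.
Only in G's history (behind): {F, G} — 2.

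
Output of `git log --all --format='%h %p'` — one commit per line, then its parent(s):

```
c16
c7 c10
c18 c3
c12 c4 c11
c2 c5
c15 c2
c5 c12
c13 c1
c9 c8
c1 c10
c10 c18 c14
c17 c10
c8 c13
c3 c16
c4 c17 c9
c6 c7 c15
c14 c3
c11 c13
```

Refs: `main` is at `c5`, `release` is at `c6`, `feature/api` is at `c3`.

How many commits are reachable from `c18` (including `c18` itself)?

Walking parent pointers from c18: reachable set = {c16, c18, c3}.
That is 3 commits.

3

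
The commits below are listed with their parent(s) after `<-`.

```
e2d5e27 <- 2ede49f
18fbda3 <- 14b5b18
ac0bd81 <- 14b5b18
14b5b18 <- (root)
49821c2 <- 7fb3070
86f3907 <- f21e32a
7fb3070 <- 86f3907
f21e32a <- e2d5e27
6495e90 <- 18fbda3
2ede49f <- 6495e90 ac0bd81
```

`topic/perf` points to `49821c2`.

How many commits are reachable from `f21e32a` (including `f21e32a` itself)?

Walking parent pointers from f21e32a: reachable set = {14b5b18, 18fbda3, 2ede49f, 6495e90, ac0bd81, e2d5e27, f21e32a}.
That is 7 commits.

7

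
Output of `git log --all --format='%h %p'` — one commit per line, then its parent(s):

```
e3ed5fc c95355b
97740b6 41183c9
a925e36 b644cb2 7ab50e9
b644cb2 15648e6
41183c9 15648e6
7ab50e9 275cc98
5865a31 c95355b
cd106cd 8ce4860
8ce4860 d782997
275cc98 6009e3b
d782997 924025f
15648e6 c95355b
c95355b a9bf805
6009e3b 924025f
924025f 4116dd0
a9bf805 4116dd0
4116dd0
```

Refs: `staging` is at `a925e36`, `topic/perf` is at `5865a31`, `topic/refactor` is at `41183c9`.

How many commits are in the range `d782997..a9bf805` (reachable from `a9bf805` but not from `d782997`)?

Reachable from a9bf805: {4116dd0, a9bf805}.
Reachable from d782997: {4116dd0, 924025f, d782997}.
In a9bf805's history but not d782997's: {a9bf805} — 1 commit.

1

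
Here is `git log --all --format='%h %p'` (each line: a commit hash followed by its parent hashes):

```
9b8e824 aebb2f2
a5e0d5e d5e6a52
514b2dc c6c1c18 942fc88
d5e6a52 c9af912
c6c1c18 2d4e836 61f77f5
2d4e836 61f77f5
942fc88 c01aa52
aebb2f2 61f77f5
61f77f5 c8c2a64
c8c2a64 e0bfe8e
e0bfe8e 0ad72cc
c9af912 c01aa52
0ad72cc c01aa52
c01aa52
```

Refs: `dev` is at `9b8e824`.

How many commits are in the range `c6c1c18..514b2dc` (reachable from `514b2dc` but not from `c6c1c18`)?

2

Reachable from 514b2dc: {0ad72cc, 2d4e836, 514b2dc, 61f77f5, 942fc88, c01aa52, c6c1c18, c8c2a64, e0bfe8e}.
Reachable from c6c1c18: {0ad72cc, 2d4e836, 61f77f5, c01aa52, c6c1c18, c8c2a64, e0bfe8e}.
In 514b2dc's history but not c6c1c18's: {514b2dc, 942fc88} — 2 commits.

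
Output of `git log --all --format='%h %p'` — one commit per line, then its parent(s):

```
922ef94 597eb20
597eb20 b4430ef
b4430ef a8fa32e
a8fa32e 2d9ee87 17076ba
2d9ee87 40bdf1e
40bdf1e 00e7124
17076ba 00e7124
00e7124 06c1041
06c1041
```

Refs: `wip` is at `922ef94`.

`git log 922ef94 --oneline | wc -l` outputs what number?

Walking parent pointers from 922ef94: reachable set = {00e7124, 06c1041, 17076ba, 2d9ee87, 40bdf1e, 597eb20, 922ef94, a8fa32e, b4430ef}.
That is 9 commits.

9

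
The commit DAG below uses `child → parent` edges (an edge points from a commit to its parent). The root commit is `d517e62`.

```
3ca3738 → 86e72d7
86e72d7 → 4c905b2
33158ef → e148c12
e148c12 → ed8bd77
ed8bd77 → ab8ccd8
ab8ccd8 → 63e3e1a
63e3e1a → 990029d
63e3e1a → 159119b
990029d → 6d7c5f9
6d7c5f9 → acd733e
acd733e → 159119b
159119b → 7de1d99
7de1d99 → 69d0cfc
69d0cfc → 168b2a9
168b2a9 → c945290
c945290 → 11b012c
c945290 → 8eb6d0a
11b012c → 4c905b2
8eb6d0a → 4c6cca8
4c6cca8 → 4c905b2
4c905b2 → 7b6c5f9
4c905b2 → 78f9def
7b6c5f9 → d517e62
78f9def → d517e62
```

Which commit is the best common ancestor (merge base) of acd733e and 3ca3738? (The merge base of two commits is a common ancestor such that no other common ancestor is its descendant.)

Ancestors of acd733e: {11b012c, 159119b, 168b2a9, 4c6cca8, 4c905b2, 69d0cfc, 78f9def, 7b6c5f9, 7de1d99, 8eb6d0a, acd733e, c945290, d517e62}.
Ancestors of 3ca3738: {3ca3738, 4c905b2, 78f9def, 7b6c5f9, 86e72d7, d517e62}.
Common ancestors: {4c905b2, 78f9def, 7b6c5f9, d517e62}.
Among these, 4c905b2 is not an ancestor of any other common ancestor — it is the merge base.

4c905b2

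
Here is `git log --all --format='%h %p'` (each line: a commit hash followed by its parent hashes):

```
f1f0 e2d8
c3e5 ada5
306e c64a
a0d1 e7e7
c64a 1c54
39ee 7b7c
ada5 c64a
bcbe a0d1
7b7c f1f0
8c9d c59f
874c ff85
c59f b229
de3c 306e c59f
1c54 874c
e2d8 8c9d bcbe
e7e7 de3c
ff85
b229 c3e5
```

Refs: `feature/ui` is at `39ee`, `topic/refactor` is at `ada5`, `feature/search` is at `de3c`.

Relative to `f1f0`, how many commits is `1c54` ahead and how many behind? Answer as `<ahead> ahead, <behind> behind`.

Reachable from 1c54: {1c54, 874c, ff85}.
Reachable from f1f0: {1c54, 306e, 874c, 8c9d, a0d1, ada5, b229, bcbe, c3e5, c59f, c64a, de3c, e2d8, e7e7, f1f0, ff85}.
Only in 1c54's history (ahead): {} — 0.
Only in f1f0's history (behind): {306e, 8c9d, a0d1, ada5, b229, bcbe, c3e5, c59f, c64a, de3c, e2d8, e7e7, f1f0} — 13.

0 ahead, 13 behind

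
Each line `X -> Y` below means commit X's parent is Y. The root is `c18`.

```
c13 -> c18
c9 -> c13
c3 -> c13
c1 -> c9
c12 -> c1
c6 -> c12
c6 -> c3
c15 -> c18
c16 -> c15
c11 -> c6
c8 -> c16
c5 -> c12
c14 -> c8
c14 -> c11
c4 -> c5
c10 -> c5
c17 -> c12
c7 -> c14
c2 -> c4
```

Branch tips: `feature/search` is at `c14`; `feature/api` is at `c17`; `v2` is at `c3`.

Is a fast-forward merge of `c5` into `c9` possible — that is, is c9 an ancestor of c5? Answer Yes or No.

Yes

A fast-forward from c9 to c5 is possible iff c9 is an ancestor of c5.
Ancestors of c5: {c1, c12, c13, c18, c5, c9}.
c9 is among them, so fast-forward is possible.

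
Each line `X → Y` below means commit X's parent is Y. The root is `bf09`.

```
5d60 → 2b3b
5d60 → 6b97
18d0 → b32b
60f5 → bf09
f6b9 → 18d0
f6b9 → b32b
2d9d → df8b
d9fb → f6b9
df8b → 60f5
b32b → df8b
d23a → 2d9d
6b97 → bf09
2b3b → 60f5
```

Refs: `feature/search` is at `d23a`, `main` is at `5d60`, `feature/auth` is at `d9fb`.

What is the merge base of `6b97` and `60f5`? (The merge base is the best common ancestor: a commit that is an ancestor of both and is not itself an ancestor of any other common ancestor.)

bf09

Ancestors of 6b97: {6b97, bf09}.
Ancestors of 60f5: {60f5, bf09}.
Common ancestors: {bf09}.
The only common ancestor is bf09, so it is the merge base.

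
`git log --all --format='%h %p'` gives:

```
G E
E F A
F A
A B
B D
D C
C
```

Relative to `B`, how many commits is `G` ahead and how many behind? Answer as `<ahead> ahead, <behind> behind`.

Reachable from G: {A, B, C, D, E, F, G}.
Reachable from B: {B, C, D}.
Only in G's history (ahead): {A, E, F, G} — 4.
Only in B's history (behind): {} — 0.

4 ahead, 0 behind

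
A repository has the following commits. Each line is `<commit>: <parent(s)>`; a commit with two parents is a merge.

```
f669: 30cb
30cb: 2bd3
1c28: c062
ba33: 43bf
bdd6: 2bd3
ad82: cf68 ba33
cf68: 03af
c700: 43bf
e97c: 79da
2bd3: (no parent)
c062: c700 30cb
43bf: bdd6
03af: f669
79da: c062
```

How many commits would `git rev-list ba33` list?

4

Walking parent pointers from ba33: reachable set = {2bd3, 43bf, ba33, bdd6}.
That is 4 commits.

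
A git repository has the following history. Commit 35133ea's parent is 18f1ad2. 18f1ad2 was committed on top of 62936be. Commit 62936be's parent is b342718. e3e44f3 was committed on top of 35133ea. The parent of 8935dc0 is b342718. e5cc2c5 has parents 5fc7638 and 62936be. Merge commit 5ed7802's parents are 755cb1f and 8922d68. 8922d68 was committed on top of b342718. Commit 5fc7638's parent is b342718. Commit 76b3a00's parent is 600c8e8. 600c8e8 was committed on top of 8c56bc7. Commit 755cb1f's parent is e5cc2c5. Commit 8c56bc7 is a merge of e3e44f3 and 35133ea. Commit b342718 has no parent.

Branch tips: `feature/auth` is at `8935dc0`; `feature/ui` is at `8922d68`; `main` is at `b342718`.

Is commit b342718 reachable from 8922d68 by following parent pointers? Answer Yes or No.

Ancestors of 8922d68 (commits reachable by following parents): {8922d68, b342718}.
b342718 is in that set, so it is an ancestor of 8922d68.

Yes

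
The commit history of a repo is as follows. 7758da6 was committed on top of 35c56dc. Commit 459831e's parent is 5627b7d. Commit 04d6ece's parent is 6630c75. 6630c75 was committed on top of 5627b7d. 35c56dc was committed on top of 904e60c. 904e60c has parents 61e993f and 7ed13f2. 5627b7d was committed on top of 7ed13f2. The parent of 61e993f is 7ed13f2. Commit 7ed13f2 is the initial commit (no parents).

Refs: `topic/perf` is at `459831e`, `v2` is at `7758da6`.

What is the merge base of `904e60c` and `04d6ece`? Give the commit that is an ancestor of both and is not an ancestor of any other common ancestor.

Ancestors of 904e60c: {61e993f, 7ed13f2, 904e60c}.
Ancestors of 04d6ece: {04d6ece, 5627b7d, 6630c75, 7ed13f2}.
Common ancestors: {7ed13f2}.
The only common ancestor is 7ed13f2, so it is the merge base.

7ed13f2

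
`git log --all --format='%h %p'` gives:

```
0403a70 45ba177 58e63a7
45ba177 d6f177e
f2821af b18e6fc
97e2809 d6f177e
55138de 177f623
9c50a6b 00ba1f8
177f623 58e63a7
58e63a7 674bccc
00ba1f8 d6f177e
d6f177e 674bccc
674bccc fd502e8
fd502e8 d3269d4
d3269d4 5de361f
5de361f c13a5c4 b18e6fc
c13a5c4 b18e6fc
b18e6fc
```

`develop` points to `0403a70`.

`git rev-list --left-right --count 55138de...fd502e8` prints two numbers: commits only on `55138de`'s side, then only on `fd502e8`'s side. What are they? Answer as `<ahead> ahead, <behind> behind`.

4 ahead, 0 behind

Reachable from 55138de: {177f623, 55138de, 58e63a7, 5de361f, 674bccc, b18e6fc, c13a5c4, d3269d4, fd502e8}.
Reachable from fd502e8: {5de361f, b18e6fc, c13a5c4, d3269d4, fd502e8}.
Only in 55138de's history (ahead): {177f623, 55138de, 58e63a7, 674bccc} — 4.
Only in fd502e8's history (behind): {} — 0.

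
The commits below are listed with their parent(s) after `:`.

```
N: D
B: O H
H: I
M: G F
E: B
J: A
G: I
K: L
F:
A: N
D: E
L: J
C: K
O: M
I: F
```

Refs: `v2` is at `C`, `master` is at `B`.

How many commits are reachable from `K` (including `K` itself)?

14

Walking parent pointers from K: reachable set = {A, B, D, E, F, G, H, I, J, K, L, M, N, O}.
That is 14 commits.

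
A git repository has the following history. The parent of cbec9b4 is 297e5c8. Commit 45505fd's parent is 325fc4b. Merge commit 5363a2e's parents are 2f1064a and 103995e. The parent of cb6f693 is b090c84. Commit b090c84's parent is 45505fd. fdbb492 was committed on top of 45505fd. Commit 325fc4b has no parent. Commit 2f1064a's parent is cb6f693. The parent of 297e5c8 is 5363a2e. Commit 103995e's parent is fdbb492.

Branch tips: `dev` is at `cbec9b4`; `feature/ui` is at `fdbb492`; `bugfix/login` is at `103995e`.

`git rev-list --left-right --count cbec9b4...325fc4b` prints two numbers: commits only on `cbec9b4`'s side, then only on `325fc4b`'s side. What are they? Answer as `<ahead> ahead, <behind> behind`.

9 ahead, 0 behind

Reachable from cbec9b4: {103995e, 297e5c8, 2f1064a, 325fc4b, 45505fd, 5363a2e, b090c84, cb6f693, cbec9b4, fdbb492}.
Reachable from 325fc4b: {325fc4b}.
Only in cbec9b4's history (ahead): {103995e, 297e5c8, 2f1064a, 45505fd, 5363a2e, b090c84, cb6f693, cbec9b4, fdbb492} — 9.
Only in 325fc4b's history (behind): {} — 0.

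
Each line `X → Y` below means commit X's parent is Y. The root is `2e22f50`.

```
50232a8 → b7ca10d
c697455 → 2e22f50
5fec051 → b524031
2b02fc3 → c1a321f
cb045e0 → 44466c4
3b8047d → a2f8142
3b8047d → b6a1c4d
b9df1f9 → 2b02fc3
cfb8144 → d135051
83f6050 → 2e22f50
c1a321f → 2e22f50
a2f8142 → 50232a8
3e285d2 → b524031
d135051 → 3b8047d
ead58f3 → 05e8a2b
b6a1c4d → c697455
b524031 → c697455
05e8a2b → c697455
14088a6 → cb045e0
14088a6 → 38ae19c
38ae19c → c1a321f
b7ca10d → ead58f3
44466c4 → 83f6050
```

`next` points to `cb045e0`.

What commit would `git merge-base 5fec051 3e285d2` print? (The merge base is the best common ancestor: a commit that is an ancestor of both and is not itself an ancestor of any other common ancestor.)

b524031

Ancestors of 5fec051: {2e22f50, 5fec051, b524031, c697455}.
Ancestors of 3e285d2: {2e22f50, 3e285d2, b524031, c697455}.
Common ancestors: {2e22f50, b524031, c697455}.
Among these, b524031 is not an ancestor of any other common ancestor — it is the merge base.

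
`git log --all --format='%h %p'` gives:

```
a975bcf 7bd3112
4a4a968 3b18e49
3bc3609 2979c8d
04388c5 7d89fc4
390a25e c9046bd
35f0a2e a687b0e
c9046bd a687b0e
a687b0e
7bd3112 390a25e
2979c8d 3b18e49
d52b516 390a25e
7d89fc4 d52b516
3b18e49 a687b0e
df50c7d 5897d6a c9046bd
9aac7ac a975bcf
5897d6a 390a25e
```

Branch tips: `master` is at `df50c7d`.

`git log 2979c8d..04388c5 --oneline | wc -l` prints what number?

5

Reachable from 04388c5: {04388c5, 390a25e, 7d89fc4, a687b0e, c9046bd, d52b516}.
Reachable from 2979c8d: {2979c8d, 3b18e49, a687b0e}.
In 04388c5's history but not 2979c8d's: {04388c5, 390a25e, 7d89fc4, c9046bd, d52b516} — 5 commits.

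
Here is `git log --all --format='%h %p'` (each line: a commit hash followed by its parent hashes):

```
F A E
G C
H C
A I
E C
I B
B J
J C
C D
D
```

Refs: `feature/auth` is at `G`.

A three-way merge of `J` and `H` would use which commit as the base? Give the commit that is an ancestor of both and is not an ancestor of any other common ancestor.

C

Ancestors of J: {C, D, J}.
Ancestors of H: {C, D, H}.
Common ancestors: {C, D}.
Among these, C is not an ancestor of any other common ancestor — it is the merge base.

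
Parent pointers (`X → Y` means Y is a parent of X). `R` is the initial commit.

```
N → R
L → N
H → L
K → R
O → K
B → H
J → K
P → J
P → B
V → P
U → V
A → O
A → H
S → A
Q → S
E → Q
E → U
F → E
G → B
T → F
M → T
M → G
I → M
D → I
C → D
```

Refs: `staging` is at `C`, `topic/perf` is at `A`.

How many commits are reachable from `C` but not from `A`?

Reachable from C: {A, B, C, D, E, F, G, H, I, J, K, L, M, N, O, P, Q, R, S, T, U, V}.
Reachable from A: {A, H, K, L, N, O, R}.
In C's history but not A's: {B, C, D, E, F, G, I, J, M, P, Q, S, T, U, V} — 15 commits.

15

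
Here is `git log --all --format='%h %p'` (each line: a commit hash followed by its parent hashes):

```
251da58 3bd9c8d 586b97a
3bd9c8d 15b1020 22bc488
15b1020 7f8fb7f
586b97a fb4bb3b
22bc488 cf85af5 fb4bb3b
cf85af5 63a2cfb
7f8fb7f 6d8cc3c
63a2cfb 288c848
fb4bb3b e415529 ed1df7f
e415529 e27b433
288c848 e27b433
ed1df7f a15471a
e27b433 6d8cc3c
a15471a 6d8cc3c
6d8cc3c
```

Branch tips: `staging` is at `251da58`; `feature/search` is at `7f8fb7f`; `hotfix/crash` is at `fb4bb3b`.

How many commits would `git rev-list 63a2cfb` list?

Walking parent pointers from 63a2cfb: reachable set = {288c848, 63a2cfb, 6d8cc3c, e27b433}.
That is 4 commits.

4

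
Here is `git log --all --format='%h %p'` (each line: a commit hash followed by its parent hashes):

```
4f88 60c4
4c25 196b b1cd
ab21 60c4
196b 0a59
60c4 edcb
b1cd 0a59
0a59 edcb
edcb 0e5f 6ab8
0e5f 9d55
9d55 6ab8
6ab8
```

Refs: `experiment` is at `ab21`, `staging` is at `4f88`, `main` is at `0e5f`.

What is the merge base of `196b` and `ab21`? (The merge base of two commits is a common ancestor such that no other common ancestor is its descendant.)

Ancestors of 196b: {0a59, 0e5f, 196b, 6ab8, 9d55, edcb}.
Ancestors of ab21: {0e5f, 60c4, 6ab8, 9d55, ab21, edcb}.
Common ancestors: {0e5f, 6ab8, 9d55, edcb}.
Among these, edcb is not an ancestor of any other common ancestor — it is the merge base.

edcb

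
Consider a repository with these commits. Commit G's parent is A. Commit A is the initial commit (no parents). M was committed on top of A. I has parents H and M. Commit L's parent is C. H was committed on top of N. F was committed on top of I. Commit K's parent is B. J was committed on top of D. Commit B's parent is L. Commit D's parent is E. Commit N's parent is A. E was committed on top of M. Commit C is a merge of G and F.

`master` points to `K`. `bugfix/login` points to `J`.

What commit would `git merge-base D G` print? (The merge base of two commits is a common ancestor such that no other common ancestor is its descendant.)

Ancestors of D: {A, D, E, M}.
Ancestors of G: {A, G}.
Common ancestors: {A}.
The only common ancestor is A, so it is the merge base.

A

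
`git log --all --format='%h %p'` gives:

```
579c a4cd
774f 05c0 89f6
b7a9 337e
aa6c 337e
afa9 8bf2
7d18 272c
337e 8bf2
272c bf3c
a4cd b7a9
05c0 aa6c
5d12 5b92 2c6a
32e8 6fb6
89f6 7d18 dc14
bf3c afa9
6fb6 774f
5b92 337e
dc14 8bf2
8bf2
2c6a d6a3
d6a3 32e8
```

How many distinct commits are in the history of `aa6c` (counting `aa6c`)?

3

Walking parent pointers from aa6c: reachable set = {337e, 8bf2, aa6c}.
That is 3 commits.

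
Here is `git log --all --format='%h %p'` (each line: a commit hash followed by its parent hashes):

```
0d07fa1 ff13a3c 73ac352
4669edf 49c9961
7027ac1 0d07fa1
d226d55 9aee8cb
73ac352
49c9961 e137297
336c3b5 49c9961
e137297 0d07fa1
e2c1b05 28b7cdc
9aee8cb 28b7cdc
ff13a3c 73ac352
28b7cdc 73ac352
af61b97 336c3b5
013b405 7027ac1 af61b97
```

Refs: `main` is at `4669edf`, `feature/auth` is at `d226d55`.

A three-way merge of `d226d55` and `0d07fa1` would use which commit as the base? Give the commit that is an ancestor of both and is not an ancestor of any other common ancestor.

73ac352

Ancestors of d226d55: {28b7cdc, 73ac352, 9aee8cb, d226d55}.
Ancestors of 0d07fa1: {0d07fa1, 73ac352, ff13a3c}.
Common ancestors: {73ac352}.
The only common ancestor is 73ac352, so it is the merge base.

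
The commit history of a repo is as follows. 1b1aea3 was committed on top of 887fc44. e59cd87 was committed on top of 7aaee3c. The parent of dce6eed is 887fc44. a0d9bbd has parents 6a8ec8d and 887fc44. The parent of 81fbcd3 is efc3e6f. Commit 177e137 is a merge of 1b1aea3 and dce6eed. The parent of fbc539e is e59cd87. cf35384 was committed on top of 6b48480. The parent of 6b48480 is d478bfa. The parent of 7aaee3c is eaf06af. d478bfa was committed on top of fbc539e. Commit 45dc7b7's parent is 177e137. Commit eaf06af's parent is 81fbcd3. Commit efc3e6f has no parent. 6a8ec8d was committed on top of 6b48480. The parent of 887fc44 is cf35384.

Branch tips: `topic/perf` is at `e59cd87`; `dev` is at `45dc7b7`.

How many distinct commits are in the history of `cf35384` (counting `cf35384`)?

Walking parent pointers from cf35384: reachable set = {6b48480, 7aaee3c, 81fbcd3, cf35384, d478bfa, e59cd87, eaf06af, efc3e6f, fbc539e}.
That is 9 commits.

9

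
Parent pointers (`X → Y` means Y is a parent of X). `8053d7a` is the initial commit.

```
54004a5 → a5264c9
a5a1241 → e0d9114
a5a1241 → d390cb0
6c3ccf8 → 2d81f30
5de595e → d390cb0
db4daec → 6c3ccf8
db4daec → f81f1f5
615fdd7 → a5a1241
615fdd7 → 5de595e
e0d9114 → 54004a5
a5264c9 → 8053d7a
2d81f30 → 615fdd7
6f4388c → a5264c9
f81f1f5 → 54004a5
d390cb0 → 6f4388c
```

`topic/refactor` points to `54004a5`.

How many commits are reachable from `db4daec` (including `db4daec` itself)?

13

Walking parent pointers from db4daec: reachable set = {2d81f30, 54004a5, 5de595e, 615fdd7, 6c3ccf8, 6f4388c, 8053d7a, a5264c9, a5a1241, d390cb0, db4daec, e0d9114, f81f1f5}.
That is 13 commits.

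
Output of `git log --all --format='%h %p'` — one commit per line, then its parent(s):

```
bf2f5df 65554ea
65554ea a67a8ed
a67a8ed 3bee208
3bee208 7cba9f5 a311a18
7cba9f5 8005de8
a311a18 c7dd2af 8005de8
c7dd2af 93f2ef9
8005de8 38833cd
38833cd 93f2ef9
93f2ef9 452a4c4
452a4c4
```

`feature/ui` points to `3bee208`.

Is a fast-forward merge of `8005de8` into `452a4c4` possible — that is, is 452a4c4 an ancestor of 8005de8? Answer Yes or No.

Yes

A fast-forward from 452a4c4 to 8005de8 is possible iff 452a4c4 is an ancestor of 8005de8.
Ancestors of 8005de8: {38833cd, 452a4c4, 8005de8, 93f2ef9}.
452a4c4 is among them, so fast-forward is possible.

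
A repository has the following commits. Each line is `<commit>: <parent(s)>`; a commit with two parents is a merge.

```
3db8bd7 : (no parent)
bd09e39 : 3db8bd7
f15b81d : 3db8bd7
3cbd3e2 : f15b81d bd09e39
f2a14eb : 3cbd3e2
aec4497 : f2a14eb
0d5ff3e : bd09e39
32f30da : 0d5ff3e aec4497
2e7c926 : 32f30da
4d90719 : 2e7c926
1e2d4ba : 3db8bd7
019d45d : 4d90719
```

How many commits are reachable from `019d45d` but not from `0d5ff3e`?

8

Reachable from 019d45d: {019d45d, 0d5ff3e, 2e7c926, 32f30da, 3cbd3e2, 3db8bd7, 4d90719, aec4497, bd09e39, f15b81d, f2a14eb}.
Reachable from 0d5ff3e: {0d5ff3e, 3db8bd7, bd09e39}.
In 019d45d's history but not 0d5ff3e's: {019d45d, 2e7c926, 32f30da, 3cbd3e2, 4d90719, aec4497, f15b81d, f2a14eb} — 8 commits.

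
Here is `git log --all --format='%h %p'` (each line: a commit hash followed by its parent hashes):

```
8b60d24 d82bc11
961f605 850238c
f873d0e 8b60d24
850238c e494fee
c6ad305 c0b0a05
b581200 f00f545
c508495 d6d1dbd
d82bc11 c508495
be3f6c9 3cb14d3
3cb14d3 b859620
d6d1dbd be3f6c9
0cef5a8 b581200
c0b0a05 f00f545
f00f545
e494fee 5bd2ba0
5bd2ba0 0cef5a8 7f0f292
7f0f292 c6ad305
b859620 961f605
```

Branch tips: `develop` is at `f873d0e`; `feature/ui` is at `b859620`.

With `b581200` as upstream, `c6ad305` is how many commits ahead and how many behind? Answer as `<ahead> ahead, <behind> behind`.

Reachable from c6ad305: {c0b0a05, c6ad305, f00f545}.
Reachable from b581200: {b581200, f00f545}.
Only in c6ad305's history (ahead): {c0b0a05, c6ad305} — 2.
Only in b581200's history (behind): {b581200} — 1.

2 ahead, 1 behind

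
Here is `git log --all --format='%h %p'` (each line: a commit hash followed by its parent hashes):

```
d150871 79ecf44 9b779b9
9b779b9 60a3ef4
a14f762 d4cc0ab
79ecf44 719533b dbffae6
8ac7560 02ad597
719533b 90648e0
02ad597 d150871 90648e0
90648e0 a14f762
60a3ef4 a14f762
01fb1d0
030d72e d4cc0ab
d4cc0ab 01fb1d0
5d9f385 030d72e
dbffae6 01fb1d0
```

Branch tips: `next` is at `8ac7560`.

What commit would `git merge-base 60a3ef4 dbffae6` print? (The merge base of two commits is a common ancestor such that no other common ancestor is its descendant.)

Ancestors of 60a3ef4: {01fb1d0, 60a3ef4, a14f762, d4cc0ab}.
Ancestors of dbffae6: {01fb1d0, dbffae6}.
Common ancestors: {01fb1d0}.
The only common ancestor is 01fb1d0, so it is the merge base.

01fb1d0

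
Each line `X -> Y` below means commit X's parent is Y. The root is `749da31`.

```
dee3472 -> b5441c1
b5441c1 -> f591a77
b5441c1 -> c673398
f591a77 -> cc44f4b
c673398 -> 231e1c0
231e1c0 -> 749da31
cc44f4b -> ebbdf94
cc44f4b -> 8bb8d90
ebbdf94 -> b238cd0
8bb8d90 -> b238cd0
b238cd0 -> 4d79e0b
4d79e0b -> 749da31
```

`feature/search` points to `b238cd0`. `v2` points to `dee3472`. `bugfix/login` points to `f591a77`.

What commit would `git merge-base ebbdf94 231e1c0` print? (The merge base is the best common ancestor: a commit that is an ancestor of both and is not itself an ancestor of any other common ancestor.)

749da31

Ancestors of ebbdf94: {4d79e0b, 749da31, b238cd0, ebbdf94}.
Ancestors of 231e1c0: {231e1c0, 749da31}.
Common ancestors: {749da31}.
The only common ancestor is 749da31, so it is the merge base.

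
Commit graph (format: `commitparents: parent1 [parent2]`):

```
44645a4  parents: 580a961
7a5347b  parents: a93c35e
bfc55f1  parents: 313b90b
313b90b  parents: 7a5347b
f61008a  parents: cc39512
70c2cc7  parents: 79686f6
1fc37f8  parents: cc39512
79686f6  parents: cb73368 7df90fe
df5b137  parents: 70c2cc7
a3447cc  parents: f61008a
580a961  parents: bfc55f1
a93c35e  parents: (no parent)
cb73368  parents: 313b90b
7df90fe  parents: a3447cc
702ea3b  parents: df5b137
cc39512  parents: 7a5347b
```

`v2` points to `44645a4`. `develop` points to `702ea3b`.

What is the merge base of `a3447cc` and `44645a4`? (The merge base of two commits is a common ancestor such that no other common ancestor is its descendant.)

Ancestors of a3447cc: {7a5347b, a3447cc, a93c35e, cc39512, f61008a}.
Ancestors of 44645a4: {313b90b, 44645a4, 580a961, 7a5347b, a93c35e, bfc55f1}.
Common ancestors: {7a5347b, a93c35e}.
Among these, 7a5347b is not an ancestor of any other common ancestor — it is the merge base.

7a5347b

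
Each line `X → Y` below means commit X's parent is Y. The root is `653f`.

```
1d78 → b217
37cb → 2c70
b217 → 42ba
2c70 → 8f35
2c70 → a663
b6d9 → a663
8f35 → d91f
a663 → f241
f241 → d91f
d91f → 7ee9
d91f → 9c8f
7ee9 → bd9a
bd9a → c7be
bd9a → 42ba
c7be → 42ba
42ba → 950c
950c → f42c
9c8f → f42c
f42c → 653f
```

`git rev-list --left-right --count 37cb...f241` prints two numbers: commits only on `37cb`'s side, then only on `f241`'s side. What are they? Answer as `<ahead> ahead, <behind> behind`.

Reachable from 37cb: {2c70, 37cb, 42ba, 653f, 7ee9, 8f35, 950c, 9c8f, a663, bd9a, c7be, d91f, f241, f42c}.
Reachable from f241: {42ba, 653f, 7ee9, 950c, 9c8f, bd9a, c7be, d91f, f241, f42c}.
Only in 37cb's history (ahead): {2c70, 37cb, 8f35, a663} — 4.
Only in f241's history (behind): {} — 0.

4 ahead, 0 behind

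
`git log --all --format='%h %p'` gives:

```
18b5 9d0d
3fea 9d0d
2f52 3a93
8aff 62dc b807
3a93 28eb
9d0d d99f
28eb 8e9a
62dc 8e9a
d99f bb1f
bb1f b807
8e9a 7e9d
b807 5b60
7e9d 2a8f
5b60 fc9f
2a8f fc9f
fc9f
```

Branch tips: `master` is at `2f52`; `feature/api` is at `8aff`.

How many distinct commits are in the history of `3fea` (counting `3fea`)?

7

Walking parent pointers from 3fea: reachable set = {3fea, 5b60, 9d0d, b807, bb1f, d99f, fc9f}.
That is 7 commits.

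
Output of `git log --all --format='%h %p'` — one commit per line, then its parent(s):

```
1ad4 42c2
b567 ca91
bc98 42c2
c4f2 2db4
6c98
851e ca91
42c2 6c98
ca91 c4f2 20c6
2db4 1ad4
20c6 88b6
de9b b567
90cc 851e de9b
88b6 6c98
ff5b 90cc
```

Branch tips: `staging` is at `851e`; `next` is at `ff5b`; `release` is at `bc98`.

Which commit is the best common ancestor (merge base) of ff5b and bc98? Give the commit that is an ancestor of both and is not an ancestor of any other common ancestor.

Ancestors of ff5b: {1ad4, 20c6, 2db4, 42c2, 6c98, 851e, 88b6, 90cc, b567, c4f2, ca91, de9b, ff5b}.
Ancestors of bc98: {42c2, 6c98, bc98}.
Common ancestors: {42c2, 6c98}.
Among these, 42c2 is not an ancestor of any other common ancestor — it is the merge base.

42c2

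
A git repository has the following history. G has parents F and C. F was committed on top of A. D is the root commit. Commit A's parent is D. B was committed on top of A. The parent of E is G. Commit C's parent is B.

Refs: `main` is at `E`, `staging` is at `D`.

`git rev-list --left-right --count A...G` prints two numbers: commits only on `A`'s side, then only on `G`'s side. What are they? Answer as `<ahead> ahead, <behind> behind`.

0 ahead, 4 behind

Reachable from A: {A, D}.
Reachable from G: {A, B, C, D, F, G}.
Only in A's history (ahead): {} — 0.
Only in G's history (behind): {B, C, F, G} — 4.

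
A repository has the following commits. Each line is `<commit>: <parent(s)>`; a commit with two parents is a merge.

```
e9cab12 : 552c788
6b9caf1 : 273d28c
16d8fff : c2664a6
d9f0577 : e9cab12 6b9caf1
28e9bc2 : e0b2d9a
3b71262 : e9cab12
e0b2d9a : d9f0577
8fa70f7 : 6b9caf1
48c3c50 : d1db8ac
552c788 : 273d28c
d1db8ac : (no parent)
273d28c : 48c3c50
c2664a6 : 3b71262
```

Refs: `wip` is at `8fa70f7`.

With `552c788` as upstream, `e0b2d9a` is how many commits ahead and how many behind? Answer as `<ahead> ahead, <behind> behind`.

4 ahead, 0 behind

Reachable from e0b2d9a: {273d28c, 48c3c50, 552c788, 6b9caf1, d1db8ac, d9f0577, e0b2d9a, e9cab12}.
Reachable from 552c788: {273d28c, 48c3c50, 552c788, d1db8ac}.
Only in e0b2d9a's history (ahead): {6b9caf1, d9f0577, e0b2d9a, e9cab12} — 4.
Only in 552c788's history (behind): {} — 0.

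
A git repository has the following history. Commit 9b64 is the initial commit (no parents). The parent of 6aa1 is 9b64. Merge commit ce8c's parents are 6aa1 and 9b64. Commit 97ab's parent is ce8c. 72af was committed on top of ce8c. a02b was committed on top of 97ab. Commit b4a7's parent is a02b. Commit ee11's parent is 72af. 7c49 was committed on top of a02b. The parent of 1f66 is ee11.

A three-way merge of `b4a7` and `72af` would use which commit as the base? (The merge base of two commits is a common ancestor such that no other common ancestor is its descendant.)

Ancestors of b4a7: {6aa1, 97ab, 9b64, a02b, b4a7, ce8c}.
Ancestors of 72af: {6aa1, 72af, 9b64, ce8c}.
Common ancestors: {6aa1, 9b64, ce8c}.
Among these, ce8c is not an ancestor of any other common ancestor — it is the merge base.

ce8c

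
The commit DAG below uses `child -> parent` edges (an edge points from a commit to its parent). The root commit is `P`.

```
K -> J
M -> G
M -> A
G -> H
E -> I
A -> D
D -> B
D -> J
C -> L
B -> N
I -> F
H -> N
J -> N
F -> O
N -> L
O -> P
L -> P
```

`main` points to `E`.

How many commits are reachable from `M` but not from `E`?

Reachable from M: {A, B, D, G, H, J, L, M, N, P}.
Reachable from E: {E, F, I, O, P}.
In M's history but not E's: {A, B, D, G, H, J, L, M, N} — 9 commits.

9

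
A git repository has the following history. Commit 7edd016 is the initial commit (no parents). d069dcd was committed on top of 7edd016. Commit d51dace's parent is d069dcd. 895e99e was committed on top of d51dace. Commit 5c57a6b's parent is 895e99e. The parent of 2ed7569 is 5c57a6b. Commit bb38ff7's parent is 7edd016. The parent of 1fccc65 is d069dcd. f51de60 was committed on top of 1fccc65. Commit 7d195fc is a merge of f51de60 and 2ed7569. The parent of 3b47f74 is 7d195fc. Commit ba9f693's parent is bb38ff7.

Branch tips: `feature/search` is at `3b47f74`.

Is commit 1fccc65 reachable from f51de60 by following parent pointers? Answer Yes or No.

Yes

Ancestors of f51de60 (commits reachable by following parents): {1fccc65, 7edd016, d069dcd, f51de60}.
1fccc65 is in that set, so it is an ancestor of f51de60.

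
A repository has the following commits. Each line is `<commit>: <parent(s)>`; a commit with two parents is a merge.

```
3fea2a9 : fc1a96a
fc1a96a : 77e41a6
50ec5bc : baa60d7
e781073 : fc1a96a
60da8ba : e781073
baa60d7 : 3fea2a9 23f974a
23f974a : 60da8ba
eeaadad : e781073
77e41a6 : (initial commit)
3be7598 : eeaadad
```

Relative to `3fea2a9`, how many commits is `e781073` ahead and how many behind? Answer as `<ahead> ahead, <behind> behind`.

Reachable from e781073: {77e41a6, e781073, fc1a96a}.
Reachable from 3fea2a9: {3fea2a9, 77e41a6, fc1a96a}.
Only in e781073's history (ahead): {e781073} — 1.
Only in 3fea2a9's history (behind): {3fea2a9} — 1.

1 ahead, 1 behind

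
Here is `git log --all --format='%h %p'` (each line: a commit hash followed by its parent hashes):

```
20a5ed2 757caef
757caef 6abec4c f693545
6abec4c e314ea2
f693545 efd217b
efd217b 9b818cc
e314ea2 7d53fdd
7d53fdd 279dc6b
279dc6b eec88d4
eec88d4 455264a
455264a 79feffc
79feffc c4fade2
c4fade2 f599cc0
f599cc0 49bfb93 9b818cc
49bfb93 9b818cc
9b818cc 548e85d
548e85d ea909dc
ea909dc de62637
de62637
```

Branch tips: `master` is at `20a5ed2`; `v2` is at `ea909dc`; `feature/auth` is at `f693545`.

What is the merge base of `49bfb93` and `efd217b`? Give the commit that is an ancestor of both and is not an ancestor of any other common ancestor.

9b818cc

Ancestors of 49bfb93: {49bfb93, 548e85d, 9b818cc, de62637, ea909dc}.
Ancestors of efd217b: {548e85d, 9b818cc, de62637, ea909dc, efd217b}.
Common ancestors: {548e85d, 9b818cc, de62637, ea909dc}.
Among these, 9b818cc is not an ancestor of any other common ancestor — it is the merge base.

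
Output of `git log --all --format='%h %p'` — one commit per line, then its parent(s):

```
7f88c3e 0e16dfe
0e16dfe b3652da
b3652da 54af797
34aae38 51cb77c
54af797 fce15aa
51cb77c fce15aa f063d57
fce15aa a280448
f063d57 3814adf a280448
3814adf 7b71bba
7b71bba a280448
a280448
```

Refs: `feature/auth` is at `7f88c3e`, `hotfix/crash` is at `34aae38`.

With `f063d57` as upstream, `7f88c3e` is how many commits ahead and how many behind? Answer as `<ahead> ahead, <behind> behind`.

Reachable from 7f88c3e: {0e16dfe, 54af797, 7f88c3e, a280448, b3652da, fce15aa}.
Reachable from f063d57: {3814adf, 7b71bba, a280448, f063d57}.
Only in 7f88c3e's history (ahead): {0e16dfe, 54af797, 7f88c3e, b3652da, fce15aa} — 5.
Only in f063d57's history (behind): {3814adf, 7b71bba, f063d57} — 3.

5 ahead, 3 behind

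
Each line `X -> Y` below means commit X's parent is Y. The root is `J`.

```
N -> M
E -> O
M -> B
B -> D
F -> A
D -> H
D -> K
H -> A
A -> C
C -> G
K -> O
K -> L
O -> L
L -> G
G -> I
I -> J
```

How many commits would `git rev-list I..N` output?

11

Reachable from N: {A, B, C, D, G, H, I, J, K, L, M, N, O}.
Reachable from I: {I, J}.
In N's history but not I's: {A, B, C, D, G, H, K, L, M, N, O} — 11 commits.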